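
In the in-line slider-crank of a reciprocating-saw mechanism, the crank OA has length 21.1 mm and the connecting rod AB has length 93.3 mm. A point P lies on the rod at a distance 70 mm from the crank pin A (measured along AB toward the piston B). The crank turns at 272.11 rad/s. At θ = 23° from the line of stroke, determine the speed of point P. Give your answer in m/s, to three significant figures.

2.91

ω = 272.1 rad/s.  Crank-pin speed |V_A| = rω = 5.7415 m/s, perpendicular to OA.
Rod angle: sinφ = −(r/L) sinθ ⇒ φ = -5.070°; ω_rod = −rω cosθ/√(L²−r²sin²θ) = -56.869 rad/s.
V_P = V_A + ω_rod × AP, with AP = 0.07 m along the rod.
Components: V_Px = −rω sinθ − a·ω_rod·sinφ = -2.5952 m/s;  V_Py = rω cosθ + a·ω_rod·cosφ = +1.3199 m/s.
|V_P| = √(V_Px² + V_Py²) = 2.9115 m/s.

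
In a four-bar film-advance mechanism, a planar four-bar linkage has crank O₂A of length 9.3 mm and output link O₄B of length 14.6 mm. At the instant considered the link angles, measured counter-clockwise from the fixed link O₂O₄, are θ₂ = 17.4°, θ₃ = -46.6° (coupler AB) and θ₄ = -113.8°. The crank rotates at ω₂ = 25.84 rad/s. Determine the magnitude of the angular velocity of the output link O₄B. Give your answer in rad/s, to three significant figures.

16.0

ω₂ = 25.84 rad/s
Differentiating the loop-closure r₂e^{iθ₂}+r₃e^{iθ₃}=r₁+r₄e^{iθ₄} gives r₂ω₂e^{iθ₂}+r₃ω₃e^{iθ₃}=r₄ω₄e^{iθ₄}.
Eliminating the other unknown: ω₄ = r₂ω₂ sin(θ₂−θ₃) / [r₄ sin(θ₄−θ₃)].
Numerator sine = +0.89879; denominator sine = -0.92186.
Result = 0.0093·25.84·(+0.89879) / (0.0146·(-0.92186)) = -16.048 rad/s; magnitude 16.048 rad/s.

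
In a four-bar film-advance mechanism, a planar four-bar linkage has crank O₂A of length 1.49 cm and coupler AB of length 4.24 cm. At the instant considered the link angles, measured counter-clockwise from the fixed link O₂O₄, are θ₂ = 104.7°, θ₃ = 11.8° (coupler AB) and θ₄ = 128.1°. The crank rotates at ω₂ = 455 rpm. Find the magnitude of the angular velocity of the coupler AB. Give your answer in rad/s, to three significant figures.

ω₂ = 47.65 rad/s (from 455 rpm).
Differentiating the loop-closure r₂e^{iθ₂}+r₃e^{iθ₃}=r₁+r₄e^{iθ₄} gives r₂ω₂e^{iθ₂}+r₃ω₃e^{iθ₃}=r₄ω₄e^{iθ₄}.
Eliminating the other unknown: ω₃ = r₂ω₂ sin(θ₄−θ₂) / [r₃ sin(θ₃−θ₄)].
Numerator sine = +0.39715; denominator sine = -0.89649.
Result = 0.0149·47.65·(+0.39715) / (0.0424·(-0.89649)) = -7.4177 rad/s; magnitude 7.4177 rad/s.

7.42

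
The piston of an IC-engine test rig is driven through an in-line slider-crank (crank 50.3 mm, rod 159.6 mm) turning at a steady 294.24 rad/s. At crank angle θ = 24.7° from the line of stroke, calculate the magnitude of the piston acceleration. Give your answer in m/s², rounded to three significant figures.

4880

ω = 294.2 rad/s
x(θ) = r cosθ + √(L² − r² sin²θ); with ω constant, a = ω²·d²x/dθ².
d²x/dθ² = −r cosθ − r²(cos2θ)/√u − r⁴ sin²2θ/(4u^{3/2}),  u = L² − r² sin²θ = 0.0250304 m².
Substituting r = 0.0503 m, L = 0.1596 m, θ = 24.7°: d²x/dθ² = -0.056338 m.
a = ω²·d²x/dθ² = (294.2)²·(-0.056338) = -4877.6 m/s²;  |a| = 4877.6 m/s².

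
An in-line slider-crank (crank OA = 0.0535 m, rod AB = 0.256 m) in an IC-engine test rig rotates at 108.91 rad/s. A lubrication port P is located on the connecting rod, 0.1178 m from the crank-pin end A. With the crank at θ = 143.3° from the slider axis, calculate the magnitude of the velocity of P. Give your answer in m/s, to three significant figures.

4.08

ω = 108.9 rad/s.  Crank-pin speed |V_A| = rω = 5.8267 m/s, perpendicular to OA.
Rod angle: sinφ = −(r/L) sinθ ⇒ φ = -7.175°; ω_rod = −rω cosθ/√(L²−r²sin²θ) = +18.393 rad/s.
V_P = V_A + ω_rod × AP, with AP = 0.1178 m along the rod.
Components: V_Px = −rω sinθ − a·ω_rod·sinφ = -3.2116 m/s;  V_Py = rω cosθ + a·ω_rod·cosφ = -2.522 m/s.
|V_P| = √(V_Px² + V_Py²) = 4.0835 m/s.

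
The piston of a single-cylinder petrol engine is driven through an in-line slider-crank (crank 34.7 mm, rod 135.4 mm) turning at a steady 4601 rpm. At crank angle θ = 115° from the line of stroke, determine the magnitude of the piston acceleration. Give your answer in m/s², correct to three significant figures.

ω = 2π·4601/60 = 481.8 rad/s
x(θ) = r cosθ + √(L² − r² sin²θ); with ω constant, a = ω²·d²x/dθ².
d²x/dθ² = −r cosθ − r²(cos2θ)/√u − r⁴ sin²2θ/(4u^{3/2}),  u = L² − r² sin²θ = 0.0173441 m².
Substituting r = 0.0347 m, L = 0.1354 m, θ = 115°: d²x/dθ² = +0.020449 m.
a = ω²·d²x/dθ² = (481.8)²·(+0.020449) = +4747.1 m/s²;  |a| = 4747.1 m/s².

4750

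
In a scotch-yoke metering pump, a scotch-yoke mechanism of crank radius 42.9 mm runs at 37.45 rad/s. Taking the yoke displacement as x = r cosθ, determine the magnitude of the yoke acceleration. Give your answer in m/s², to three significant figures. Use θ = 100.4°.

10.9

ω = 37.45 rad/s
x = r cosθ ⇒ ẍ = −rω² cosθ (ω constant).
|a| = rω²|cosθ| = 0.0429·(37.45)²·|cos 100.4°| = 10.861 m/s².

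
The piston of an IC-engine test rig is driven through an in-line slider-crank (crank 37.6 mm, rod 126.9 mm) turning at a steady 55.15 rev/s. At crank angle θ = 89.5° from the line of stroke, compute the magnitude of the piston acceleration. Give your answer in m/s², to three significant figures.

ω = 2π·55.1 = 346.5 rad/s
x(θ) = r cosθ + √(L² − r² sin²θ); with ω constant, a = ω²·d²x/dθ².
d²x/dθ² = −r cosθ − r²(cos2θ)/√u − r⁴ sin²2θ/(4u^{3/2}),  u = L² − r² sin²θ = 0.01469 m².
Substituting r = 0.0376 m, L = 0.1269 m, θ = 89.5°: d²x/dθ² = +0.011335 m.
a = ω²·d²x/dθ² = (346.5)²·(+0.011335) = +1361 m/s²;  |a| = 1361 m/s².

1360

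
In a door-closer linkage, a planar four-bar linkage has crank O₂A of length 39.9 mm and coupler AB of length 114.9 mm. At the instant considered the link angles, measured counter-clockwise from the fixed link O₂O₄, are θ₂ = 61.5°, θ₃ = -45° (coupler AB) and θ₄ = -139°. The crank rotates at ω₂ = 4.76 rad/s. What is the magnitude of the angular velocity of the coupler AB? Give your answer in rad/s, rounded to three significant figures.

0.580

ω₂ = 4.76 rad/s
Differentiating the loop-closure r₂e^{iθ₂}+r₃e^{iθ₃}=r₁+r₄e^{iθ₄} gives r₂ω₂e^{iθ₂}+r₃ω₃e^{iθ₃}=r₄ω₄e^{iθ₄}.
Eliminating the other unknown: ω₃ = r₂ω₂ sin(θ₄−θ₂) / [r₃ sin(θ₃−θ₄)].
Numerator sine = +0.35021; denominator sine = +0.99756.
Result = 0.0399·4.76·(+0.35021) / (0.1149·(+0.99756)) = +0.58029 rad/s; magnitude 0.58029 rad/s.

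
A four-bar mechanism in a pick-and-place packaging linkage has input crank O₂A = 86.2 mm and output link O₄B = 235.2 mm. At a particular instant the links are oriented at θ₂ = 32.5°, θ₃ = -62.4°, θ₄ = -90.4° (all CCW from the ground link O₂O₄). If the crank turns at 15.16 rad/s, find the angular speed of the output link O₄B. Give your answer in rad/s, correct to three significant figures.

ω₂ = 15.16 rad/s
Differentiating the loop-closure r₂e^{iθ₂}+r₃e^{iθ₃}=r₁+r₄e^{iθ₄} gives r₂ω₂e^{iθ₂}+r₃ω₃e^{iθ₃}=r₄ω₄e^{iθ₄}.
Eliminating the other unknown: ω₄ = r₂ω₂ sin(θ₂−θ₃) / [r₄ sin(θ₄−θ₃)].
Numerator sine = +0.99635; denominator sine = -0.46947.
Result = 0.0862·15.16·(+0.99635) / (0.2352·(-0.46947)) = -11.792 rad/s; magnitude 11.792 rad/s.

11.8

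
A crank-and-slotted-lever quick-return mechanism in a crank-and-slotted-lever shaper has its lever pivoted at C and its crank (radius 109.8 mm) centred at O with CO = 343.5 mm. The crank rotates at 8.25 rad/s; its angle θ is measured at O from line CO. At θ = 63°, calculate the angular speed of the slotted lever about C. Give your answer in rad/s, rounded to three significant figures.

1.47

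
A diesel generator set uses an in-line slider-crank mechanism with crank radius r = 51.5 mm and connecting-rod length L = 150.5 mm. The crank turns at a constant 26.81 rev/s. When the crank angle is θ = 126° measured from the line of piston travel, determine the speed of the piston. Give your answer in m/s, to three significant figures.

5.55

ω = 2π·26.8 = 168.5 rad/s
For an in-line slider-crank, x = r cosθ + √(L² − r² sin²θ), so v = −rω sinθ·[1 + r cosθ/√(L² − r² sin²θ)].
With r = 0.0515 m, L = 0.1505 m, θ = 126°: √(L² − r² sin²θ) = 0.14462 m.
v = −0.0515·168.5·0.80902·[1 + 0.0515·-0.58779/0.14462] = -5.5494 m/s.
|v| = 5.5494 m/s.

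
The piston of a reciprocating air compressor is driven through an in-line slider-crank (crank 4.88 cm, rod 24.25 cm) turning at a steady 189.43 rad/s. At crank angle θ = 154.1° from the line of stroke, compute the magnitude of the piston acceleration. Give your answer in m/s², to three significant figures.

ω = 189.4 rad/s
x(θ) = r cosθ + √(L² − r² sin²θ); with ω constant, a = ω²·d²x/dθ².
d²x/dθ² = −r cosθ − r²(cos2θ)/√u − r⁴ sin²2θ/(4u^{3/2}),  u = L² − r² sin²θ = 0.0583519 m².
Substituting r = 0.0488 m, L = 0.2425 m, θ = 154.1°: d²x/dθ² = +0.03774 m.
a = ω²·d²x/dθ² = (189.4)²·(+0.03774) = +1354.2 m/s²;  |a| = 1354.2 m/s².

1350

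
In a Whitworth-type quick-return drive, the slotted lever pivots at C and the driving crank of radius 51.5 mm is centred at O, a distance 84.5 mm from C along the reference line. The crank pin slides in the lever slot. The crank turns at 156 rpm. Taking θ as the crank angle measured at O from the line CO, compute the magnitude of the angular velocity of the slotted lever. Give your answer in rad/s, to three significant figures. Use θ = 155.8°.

ω = 16.34 rad/s (from 156 rpm).
Crank pin A relative to C: A = (d + r cosθ, r sinθ); lever angle φ = atan2(r sinθ, d + r cosθ).
Differentiating tanφ: φ̇ = rω(d cosθ + r)/(d² + r² + 2dr cosθ).
d² + r² + 2dr cosθ = |CA|² = 0.00185386 m²;  d cosθ + r = -0.025574 m.
|ω_lever| = |0.0515·16.34·-0.025574| / 0.00185386 = 11.606 rad/s.

11.6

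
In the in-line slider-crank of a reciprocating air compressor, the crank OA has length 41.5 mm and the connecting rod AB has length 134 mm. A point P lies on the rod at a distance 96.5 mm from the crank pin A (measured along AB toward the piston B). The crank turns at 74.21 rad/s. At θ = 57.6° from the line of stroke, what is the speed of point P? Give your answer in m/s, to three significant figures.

ω = 74.21 rad/s.  Crank-pin speed |V_A| = rω = 3.0797 m/s, perpendicular to OA.
Rod angle: sinφ = −(r/L) sinθ ⇒ φ = -15.158°; ω_rod = −rω cosθ/√(L²−r²sin²θ) = -12.759 rad/s.
V_P = V_A + ω_rod × AP, with AP = 0.0965 m along the rod.
Components: V_Px = −rω sinθ − a·ω_rod·sinφ = -2.9222 m/s;  V_Py = rω cosθ + a·ω_rod·cosφ = +0.46181 m/s.
|V_P| = √(V_Px² + V_Py²) = 2.9585 m/s.

2.96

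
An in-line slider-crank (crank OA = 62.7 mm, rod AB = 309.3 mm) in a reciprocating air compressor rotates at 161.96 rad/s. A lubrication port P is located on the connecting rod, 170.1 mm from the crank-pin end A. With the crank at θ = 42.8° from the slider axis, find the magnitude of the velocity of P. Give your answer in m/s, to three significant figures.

ω = 162 rad/s.  Crank-pin speed |V_A| = rω = 10.155 m/s, perpendicular to OA.
Rod angle: sinφ = −(r/L) sinθ ⇒ φ = -7.917°; ω_rod = −rω cosθ/√(L²−r²sin²θ) = -24.322 rad/s.
V_P = V_A + ω_rod × AP, with AP = 0.1701 m along the rod.
Components: V_Px = −rω sinθ − a·ω_rod·sinφ = -7.4695 m/s;  V_Py = rω cosθ + a·ω_rod·cosφ = +3.3533 m/s.
|V_P| = √(V_Px² + V_Py²) = 8.1876 m/s.

8.19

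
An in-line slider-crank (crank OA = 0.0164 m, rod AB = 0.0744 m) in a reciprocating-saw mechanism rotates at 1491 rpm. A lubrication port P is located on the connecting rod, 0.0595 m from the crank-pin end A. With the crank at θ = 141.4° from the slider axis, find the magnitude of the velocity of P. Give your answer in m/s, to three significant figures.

1.43

ω = 156.1 rad/s.  Crank-pin speed |V_A| = rω = 2.5606 m/s, perpendicular to OA.
Rod angle: sinφ = −(r/L) sinθ ⇒ φ = -7.904°; ω_rod = −rω cosθ/√(L²−r²sin²θ) = +27.156 rad/s.
V_P = V_A + ω_rod × AP, with AP = 0.0595 m along the rod.
Components: V_Px = −rω sinθ − a·ω_rod·sinφ = -1.3753 m/s;  V_Py = rω cosθ + a·ω_rod·cosφ = -0.40078 m/s.
|V_P| = √(V_Px² + V_Py²) = 1.4325 m/s.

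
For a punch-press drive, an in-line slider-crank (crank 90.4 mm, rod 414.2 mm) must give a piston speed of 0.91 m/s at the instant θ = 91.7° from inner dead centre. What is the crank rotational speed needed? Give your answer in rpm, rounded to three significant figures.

96.8

For an in-line slider-crank, |v_piston| = rω|sinθ|·[1 + r cosθ/√(L² − r² sin²θ)].
With r = 0.0904 m, L = 0.4142 m, θ = 91.7°: the bracketed kinematic factor |dx/dθ| = 0.089761 m.
ω = v/|dx/dθ| = 0.91/0.089761 = 10.138 rad/s.
N = 60ω/(2π) = 96.811 rpm.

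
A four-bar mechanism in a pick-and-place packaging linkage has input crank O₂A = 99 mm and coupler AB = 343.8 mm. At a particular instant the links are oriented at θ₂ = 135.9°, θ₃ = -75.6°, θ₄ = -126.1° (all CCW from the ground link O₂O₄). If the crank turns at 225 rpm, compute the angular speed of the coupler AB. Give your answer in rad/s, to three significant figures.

8.71

ω₂ = 23.56 rad/s (from 225 rpm).
Differentiating the loop-closure r₂e^{iθ₂}+r₃e^{iθ₃}=r₁+r₄e^{iθ₄} gives r₂ω₂e^{iθ₂}+r₃ω₃e^{iθ₃}=r₄ω₄e^{iθ₄}.
Eliminating the other unknown: ω₃ = r₂ω₂ sin(θ₄−θ₂) / [r₃ sin(θ₃−θ₄)].
Numerator sine = +0.99027; denominator sine = +0.77162.
Result = 0.099·23.56·(+0.99027) / (0.3438·(+0.77162)) = +8.7074 rad/s; magnitude 8.7074 rad/s.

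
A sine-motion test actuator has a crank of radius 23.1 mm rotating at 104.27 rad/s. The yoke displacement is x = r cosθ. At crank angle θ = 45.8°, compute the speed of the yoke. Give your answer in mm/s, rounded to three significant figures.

ω = 104.3 rad/s
x = r cosθ ⇒ ẋ = −rω sinθ.
|v| = rω|sinθ| = 0.0231·104.3·|sin 45.8°| = 1.7268 m/s = 1726.8 mm/s.

1730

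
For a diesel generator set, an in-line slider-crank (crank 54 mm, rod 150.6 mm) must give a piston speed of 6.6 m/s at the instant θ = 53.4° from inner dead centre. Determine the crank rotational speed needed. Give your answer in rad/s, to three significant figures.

124

For an in-line slider-crank, |v_piston| = rω|sinθ|·[1 + r cosθ/√(L² − r² sin²θ)].
With r = 0.054 m, L = 0.1506 m, θ = 53.4°: the bracketed kinematic factor |dx/dθ| = 0.05303 m.
ω = v/|dx/dθ| = 6.6/0.05303 = 124.46 rad/s.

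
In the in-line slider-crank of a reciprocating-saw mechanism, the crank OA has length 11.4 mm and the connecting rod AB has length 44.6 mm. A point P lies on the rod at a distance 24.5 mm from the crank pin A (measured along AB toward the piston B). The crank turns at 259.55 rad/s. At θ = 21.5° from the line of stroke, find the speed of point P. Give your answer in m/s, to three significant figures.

ω = 259.6 rad/s.  Crank-pin speed |V_A| = rω = 2.9589 m/s, perpendicular to OA.
Rod angle: sinφ = −(r/L) sinθ ⇒ φ = -5.375°; ω_rod = −rω cosθ/√(L²−r²sin²θ) = -61.999 rad/s.
V_P = V_A + ω_rod × AP, with AP = 0.0245 m along the rod.
Components: V_Px = −rω sinθ − a·ω_rod·sinφ = -1.2267 m/s;  V_Py = rω cosθ + a·ω_rod·cosφ = +1.2407 m/s.
|V_P| = √(V_Px² + V_Py²) = 1.7448 m/s.

1.74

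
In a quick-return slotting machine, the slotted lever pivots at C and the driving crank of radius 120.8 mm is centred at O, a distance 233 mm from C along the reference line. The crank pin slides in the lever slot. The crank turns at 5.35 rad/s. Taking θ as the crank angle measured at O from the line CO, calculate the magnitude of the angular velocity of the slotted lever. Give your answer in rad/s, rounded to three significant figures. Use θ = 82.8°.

1.28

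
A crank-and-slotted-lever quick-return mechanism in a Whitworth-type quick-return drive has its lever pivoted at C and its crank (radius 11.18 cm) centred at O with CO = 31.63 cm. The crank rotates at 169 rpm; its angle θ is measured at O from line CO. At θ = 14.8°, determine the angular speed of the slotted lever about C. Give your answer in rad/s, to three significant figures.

ω = 17.7 rad/s (from 169 rpm).
Crank pin A relative to C: A = (d + r cosθ, r sinθ); lever angle φ = atan2(r sinθ, d + r cosθ).
Differentiating tanφ: φ̇ = rω(d cosθ + r)/(d² + r² + 2dr cosθ).
d² + r² + 2dr cosθ = |CA|² = 0.180923 m²;  d cosθ + r = +0.41761 m.
|ω_lever| = |0.1118·17.7·+0.41761| / 0.180923 = 4.567 rad/s.

4.57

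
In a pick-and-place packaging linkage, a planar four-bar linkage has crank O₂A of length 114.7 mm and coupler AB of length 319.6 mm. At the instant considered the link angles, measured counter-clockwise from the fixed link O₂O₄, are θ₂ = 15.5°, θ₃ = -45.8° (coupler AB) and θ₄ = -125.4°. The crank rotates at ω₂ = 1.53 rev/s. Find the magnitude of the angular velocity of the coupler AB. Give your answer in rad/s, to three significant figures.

ω₂ = 9.613 rad/s (from 1.53 rev/s).
Differentiating the loop-closure r₂e^{iθ₂}+r₃e^{iθ₃}=r₁+r₄e^{iθ₄} gives r₂ω₂e^{iθ₂}+r₃ω₃e^{iθ₃}=r₄ω₄e^{iθ₄}.
Eliminating the other unknown: ω₃ = r₂ω₂ sin(θ₄−θ₂) / [r₃ sin(θ₃−θ₄)].
Numerator sine = -0.63068; denominator sine = +0.98357.
Result = 0.1147·9.613·(-0.63068) / (0.3196·(+0.98357)) = -2.2122 rad/s; magnitude 2.2122 rad/s.

2.21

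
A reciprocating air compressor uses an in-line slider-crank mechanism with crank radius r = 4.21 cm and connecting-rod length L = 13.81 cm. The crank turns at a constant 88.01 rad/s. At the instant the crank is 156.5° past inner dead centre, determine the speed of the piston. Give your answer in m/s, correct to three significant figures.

1.06

ω = 88.01 rad/s
For an in-line slider-crank, x = r cosθ + √(L² − r² sin²θ), so v = −rω sinθ·[1 + r cosθ/√(L² − r² sin²θ)].
With r = 0.0421 m, L = 0.1381 m, θ = 156.5°: √(L² − r² sin²θ) = 0.13708 m.
v = −0.0421·88.01·0.39875·[1 + 0.0421·-0.91706/0.13708] = -1.0613 m/s.
|v| = 1.0613 m/s.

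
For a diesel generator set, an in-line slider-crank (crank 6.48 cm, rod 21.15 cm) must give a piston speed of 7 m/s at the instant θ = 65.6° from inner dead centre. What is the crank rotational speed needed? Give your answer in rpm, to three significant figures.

1000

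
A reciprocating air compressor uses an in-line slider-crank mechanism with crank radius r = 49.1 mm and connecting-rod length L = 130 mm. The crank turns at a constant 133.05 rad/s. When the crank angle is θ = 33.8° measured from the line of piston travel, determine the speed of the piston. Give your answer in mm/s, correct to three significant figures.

4800

ω = 133.1 rad/s
For an in-line slider-crank, x = r cosθ + √(L² − r² sin²θ), so v = −rω sinθ·[1 + r cosθ/√(L² − r² sin²θ)].
With r = 0.0491 m, L = 0.13 m, θ = 33.8°: √(L² − r² sin²θ) = 0.1271 m.
v = −0.0491·133.1·0.55630·[1 + 0.0491·0.83098/0.1271] = -4.8008 m/s.
|v| = 4.8008 m/s = 4800.8 mm/s.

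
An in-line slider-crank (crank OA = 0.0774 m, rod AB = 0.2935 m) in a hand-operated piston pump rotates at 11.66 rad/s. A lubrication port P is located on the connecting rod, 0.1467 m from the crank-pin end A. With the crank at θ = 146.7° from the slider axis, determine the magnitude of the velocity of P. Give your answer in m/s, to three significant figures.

0.580

ω = 11.66 rad/s.  Crank-pin speed |V_A| = rω = 0.90248 m/s, perpendicular to OA.
Rod angle: sinφ = −(r/L) sinθ ⇒ φ = -8.325°; ω_rod = −rω cosθ/√(L²−r²sin²θ) = +2.5974 rad/s.
V_P = V_A + ω_rod × AP, with AP = 0.1467 m along the rod.
Components: V_Px = −rω sinθ − a·ω_rod·sinφ = -0.44032 m/s;  V_Py = rω cosθ + a·ω_rod·cosφ = -0.37728 m/s.
|V_P| = √(V_Px² + V_Py²) = 0.57984 m/s.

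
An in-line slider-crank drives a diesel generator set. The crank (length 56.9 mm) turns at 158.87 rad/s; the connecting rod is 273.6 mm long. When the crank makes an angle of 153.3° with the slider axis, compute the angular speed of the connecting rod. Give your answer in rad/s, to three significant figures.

ω = 158.9 rad/s
The rod makes angle φ with the slider axis where L sinφ = r sinθ; differentiating, L cosφ·φ̇ = r ω cosθ.
L cosφ = √(L² − r² sin²θ) = 0.2724 m.
|ω_rod| = r ω |cosθ| / √(L² − r² sin²θ) = 0.0569·158.9·0.89337/0.2724 = 29.647 rad/s.

29.6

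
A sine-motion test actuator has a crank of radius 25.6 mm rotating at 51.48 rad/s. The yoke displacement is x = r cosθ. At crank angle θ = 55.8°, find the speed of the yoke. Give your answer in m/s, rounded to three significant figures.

1.09

ω = 51.48 rad/s
x = r cosθ ⇒ ẋ = −rω sinθ.
|v| = rω|sinθ| = 0.0256·51.48·|sin 55.8°| = 1.09 m/s.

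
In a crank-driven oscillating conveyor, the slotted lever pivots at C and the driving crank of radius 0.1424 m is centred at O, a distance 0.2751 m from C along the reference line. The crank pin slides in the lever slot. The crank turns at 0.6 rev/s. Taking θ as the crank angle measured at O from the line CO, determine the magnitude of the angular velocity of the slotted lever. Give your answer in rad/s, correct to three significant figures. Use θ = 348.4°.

1.28

ω = 3.77 rad/s (from 0.6 rev/s).
Crank pin A relative to C: A = (d + r cosθ, r sinθ); lever angle φ = atan2(r sinθ, d + r cosθ).
Differentiating tanφ: φ̇ = rω(d cosθ + r)/(d² + r² + 2dr cosθ).
d² + r² + 2dr cosθ = |CA|² = 0.172706 m²;  d cosθ + r = +0.41188 m.
|ω_lever| = |0.1424·3.77·+0.41188| / 0.172706 = 1.2803 rad/s.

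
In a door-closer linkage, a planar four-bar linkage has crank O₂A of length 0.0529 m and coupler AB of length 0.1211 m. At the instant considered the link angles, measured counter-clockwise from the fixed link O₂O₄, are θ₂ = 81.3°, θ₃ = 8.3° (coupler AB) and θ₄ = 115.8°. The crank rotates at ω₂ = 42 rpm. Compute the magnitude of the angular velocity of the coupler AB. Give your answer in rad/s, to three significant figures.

1.14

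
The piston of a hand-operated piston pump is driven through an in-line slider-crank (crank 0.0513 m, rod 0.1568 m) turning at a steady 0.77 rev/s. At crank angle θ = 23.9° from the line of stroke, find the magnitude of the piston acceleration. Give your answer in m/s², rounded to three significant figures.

1.37

ω = 2π·0.77 = 4.838 rad/s
x(θ) = r cosθ + √(L² − r² sin²θ); with ω constant, a = ω²·d²x/dθ².
d²x/dθ² = −r cosθ − r²(cos2θ)/√u − r⁴ sin²2θ/(4u^{3/2}),  u = L² − r² sin²θ = 0.0241543 m².
Substituting r = 0.0513 m, L = 0.1568 m, θ = 23.9°: d²x/dθ² = -0.058529 m.
a = ω²·d²x/dθ² = (4.838)²·(-0.058529) = -1.37 m/s²;  |a| = 1.37 m/s².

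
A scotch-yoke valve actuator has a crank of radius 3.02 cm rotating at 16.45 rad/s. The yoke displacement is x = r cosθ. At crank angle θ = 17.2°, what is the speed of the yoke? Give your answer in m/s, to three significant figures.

0.147

ω = 16.45 rad/s
x = r cosθ ⇒ ẋ = −rω sinθ.
|v| = rω|sinθ| = 0.0302·16.45·|sin 17.2°| = 0.1469 m/s.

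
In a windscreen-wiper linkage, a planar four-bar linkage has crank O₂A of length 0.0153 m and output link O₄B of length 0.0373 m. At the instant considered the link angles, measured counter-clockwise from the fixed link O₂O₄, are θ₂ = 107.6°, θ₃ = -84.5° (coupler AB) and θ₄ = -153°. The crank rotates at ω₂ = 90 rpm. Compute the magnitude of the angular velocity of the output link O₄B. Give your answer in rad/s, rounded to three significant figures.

0.871

ω₂ = 9.425 rad/s (from 90 rpm).
Differentiating the loop-closure r₂e^{iθ₂}+r₃e^{iθ₃}=r₁+r₄e^{iθ₄} gives r₂ω₂e^{iθ₂}+r₃ω₃e^{iθ₃}=r₄ω₄e^{iθ₄}.
Eliminating the other unknown: ω₄ = r₂ω₂ sin(θ₂−θ₃) / [r₄ sin(θ₄−θ₃)].
Numerator sine = -0.20962; denominator sine = -0.93042.
Result = 0.0153·9.425·(-0.20962) / (0.0373·(-0.93042)) = +0.87097 rad/s; magnitude 0.87097 rad/s.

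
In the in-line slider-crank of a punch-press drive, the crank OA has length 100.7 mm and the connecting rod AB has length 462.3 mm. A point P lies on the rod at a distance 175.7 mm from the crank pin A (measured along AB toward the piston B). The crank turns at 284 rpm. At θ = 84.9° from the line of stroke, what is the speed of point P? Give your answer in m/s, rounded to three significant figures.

ω = 29.74 rad/s.  Crank-pin speed |V_A| = rω = 2.9949 m/s, perpendicular to OA.
Rod angle: sinφ = −(r/L) sinθ ⇒ φ = -12.531°; ω_rod = −rω cosθ/√(L²−r²sin²θ) = -0.58992 rad/s.
V_P = V_A + ω_rod × AP, with AP = 0.1757 m along the rod.
Components: V_Px = −rω sinθ − a·ω_rod·sinφ = -3.0055 m/s;  V_Py = rω cosθ + a·ω_rod·cosφ = +0.16505 m/s.
|V_P| = √(V_Px² + V_Py²) = 3.01 m/s.

3.01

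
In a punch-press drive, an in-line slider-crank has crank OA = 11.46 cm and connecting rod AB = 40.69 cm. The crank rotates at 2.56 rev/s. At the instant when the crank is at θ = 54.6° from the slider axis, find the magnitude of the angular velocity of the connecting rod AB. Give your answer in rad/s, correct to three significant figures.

ω = 16.08 rad/s (converted from 2.56 rev/s).
The rod makes angle φ with the slider axis where L sinφ = r sinθ; differentiating, L cosφ·φ̇ = r ω cosθ.
L cosφ = √(L² − r² sin²θ) = 0.39603 m.
|ω_rod| = r ω |cosθ| / √(L² − r² sin²θ) = 0.1146·16.08·0.57928/0.39603 = 2.6963 rad/s.

2.70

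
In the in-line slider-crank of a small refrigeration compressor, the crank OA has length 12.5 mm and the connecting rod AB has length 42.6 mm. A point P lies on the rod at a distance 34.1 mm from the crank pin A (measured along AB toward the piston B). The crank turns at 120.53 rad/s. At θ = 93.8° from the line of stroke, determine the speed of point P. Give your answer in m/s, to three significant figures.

1.48

ω = 120.5 rad/s.  Crank-pin speed |V_A| = rω = 1.5066 m/s, perpendicular to OA.
Rod angle: sinφ = −(r/L) sinθ ⇒ φ = -17.025°; ω_rod = −rω cosθ/√(L²−r²sin²θ) = +2.4513 rad/s.
V_P = V_A + ω_rod × AP, with AP = 0.0341 m along the rod.
Components: V_Px = −rω sinθ − a·ω_rod·sinφ = -1.4788 m/s;  V_Py = rω cosθ + a·ω_rod·cosφ = -0.019923 m/s.
|V_P| = √(V_Px² + V_Py²) = 1.479 m/s.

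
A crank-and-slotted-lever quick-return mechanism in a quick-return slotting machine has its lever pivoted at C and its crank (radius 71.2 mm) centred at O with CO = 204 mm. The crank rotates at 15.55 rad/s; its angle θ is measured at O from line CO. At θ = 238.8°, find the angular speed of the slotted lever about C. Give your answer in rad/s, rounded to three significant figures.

1.21

ω = 15.55 rad/s
Crank pin A relative to C: A = (d + r cosθ, r sinθ); lever angle φ = atan2(r sinθ, d + r cosθ).
Differentiating tanφ: φ̇ = rω(d cosθ + r)/(d² + r² + 2dr cosθ).
d² + r² + 2dr cosθ = |CA|² = 0.031637 m²;  d cosθ + r = -0.034478 m.
|ω_lever| = |0.0712·15.55·-0.034478| / 0.031637 = 1.2066 rad/s.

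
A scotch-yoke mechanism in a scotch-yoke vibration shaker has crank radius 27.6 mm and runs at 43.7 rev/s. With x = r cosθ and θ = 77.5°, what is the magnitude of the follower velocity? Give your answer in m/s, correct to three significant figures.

ω = 274.6 rad/s (from 43.7 rev/s).
x = r cosθ ⇒ ẋ = −rω sinθ.
|v| = rω|sinθ| = 0.0276·274.6·|sin 77.5°| = 7.3986 m/s.

7.40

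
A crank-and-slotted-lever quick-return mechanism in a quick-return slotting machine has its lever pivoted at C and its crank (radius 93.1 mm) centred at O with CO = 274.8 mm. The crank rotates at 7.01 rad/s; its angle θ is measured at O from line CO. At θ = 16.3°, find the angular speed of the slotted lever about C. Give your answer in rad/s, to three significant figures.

1.75

ω = 7.01 rad/s
Crank pin A relative to C: A = (d + r cosθ, r sinθ); lever angle φ = atan2(r sinθ, d + r cosθ).
Differentiating tanφ: φ̇ = rω(d cosθ + r)/(d² + r² + 2dr cosθ).
d² + r² + 2dr cosθ = |CA|² = 0.133294 m²;  d cosθ + r = +0.35685 m.
|ω_lever| = |0.0931·7.01·+0.35685| / 0.133294 = 1.7472 rad/s.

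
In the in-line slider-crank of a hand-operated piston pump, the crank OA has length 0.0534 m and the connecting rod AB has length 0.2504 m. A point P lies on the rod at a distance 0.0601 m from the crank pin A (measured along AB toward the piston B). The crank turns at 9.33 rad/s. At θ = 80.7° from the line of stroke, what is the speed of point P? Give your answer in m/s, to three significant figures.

0.500

ω = 9.33 rad/s.  Crank-pin speed |V_A| = rω = 0.49822 m/s, perpendicular to OA.
Rod angle: sinφ = −(r/L) sinθ ⇒ φ = -12.149°; ω_rod = −rω cosθ/√(L²−r²sin²θ) = -0.32891 rad/s.
V_P = V_A + ω_rod × AP, with AP = 0.0601 m along the rod.
Components: V_Px = −rω sinθ − a·ω_rod·sinφ = -0.49583 m/s;  V_Py = rω cosθ + a·ω_rod·cosφ = +0.06119 m/s.
|V_P| = √(V_Px² + V_Py²) = 0.49959 m/s.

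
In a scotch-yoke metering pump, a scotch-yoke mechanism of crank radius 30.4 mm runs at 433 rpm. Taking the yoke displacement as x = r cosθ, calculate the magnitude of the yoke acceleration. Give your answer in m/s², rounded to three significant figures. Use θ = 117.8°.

29.2

ω = 45.34 rad/s (from 433 rpm).
x = r cosθ ⇒ ẍ = −rω² cosθ (ω constant).
|a| = rω²|cosθ| = 0.0304·(45.34)²·|cos 117.8°| = 29.151 m/s².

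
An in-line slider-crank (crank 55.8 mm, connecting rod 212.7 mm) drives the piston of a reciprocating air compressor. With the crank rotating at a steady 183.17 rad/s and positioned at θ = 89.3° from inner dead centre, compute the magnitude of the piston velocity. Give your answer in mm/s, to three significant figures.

10300

ω = 183.2 rad/s
For an in-line slider-crank, x = r cosθ + √(L² − r² sin²θ), so v = −rω sinθ·[1 + r cosθ/√(L² − r² sin²θ)].
With r = 0.0558 m, L = 0.2127 m, θ = 89.3°: √(L² − r² sin²θ) = 0.20525 m.
v = −0.0558·183.2·0.99993·[1 + 0.0558·0.01222/0.20525] = -10.254 m/s.
|v| = 10.254 m/s = 10254 mm/s.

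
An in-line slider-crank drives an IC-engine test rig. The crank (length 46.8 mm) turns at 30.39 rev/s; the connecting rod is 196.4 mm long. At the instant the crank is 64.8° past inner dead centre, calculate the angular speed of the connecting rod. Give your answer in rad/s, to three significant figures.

ω = 190.9 rad/s (converted from 30.39 rev/s).
The rod makes angle φ with the slider axis where L sinφ = r sinθ; differentiating, L cosφ·φ̇ = r ω cosθ.
L cosφ = √(L² − r² sin²θ) = 0.19178 m.
|ω_rod| = r ω |cosθ| / √(L² − r² sin²θ) = 0.0468·190.9·0.42578/0.19178 = 19.84 rad/s.

19.8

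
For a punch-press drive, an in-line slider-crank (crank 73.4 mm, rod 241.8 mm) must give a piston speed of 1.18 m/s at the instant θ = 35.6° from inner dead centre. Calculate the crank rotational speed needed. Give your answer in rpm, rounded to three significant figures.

211

For an in-line slider-crank, |v_piston| = rω|sinθ|·[1 + r cosθ/√(L² − r² sin²θ)].
With r = 0.0734 m, L = 0.2418 m, θ = 35.6°: the bracketed kinematic factor |dx/dθ| = 0.053443 m.
ω = v/|dx/dθ| = 1.18/0.053443 = 22.08 rad/s.
N = 60ω/(2π) = 210.85 rpm.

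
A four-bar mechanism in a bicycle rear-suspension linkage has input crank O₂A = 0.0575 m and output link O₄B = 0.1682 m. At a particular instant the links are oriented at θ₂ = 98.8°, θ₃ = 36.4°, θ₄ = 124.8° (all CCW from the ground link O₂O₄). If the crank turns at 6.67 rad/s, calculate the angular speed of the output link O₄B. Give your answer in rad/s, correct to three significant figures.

2.02

ω₂ = 6.67 rad/s
Differentiating the loop-closure r₂e^{iθ₂}+r₃e^{iθ₃}=r₁+r₄e^{iθ₄} gives r₂ω₂e^{iθ₂}+r₃ω₃e^{iθ₃}=r₄ω₄e^{iθ₄}.
Eliminating the other unknown: ω₄ = r₂ω₂ sin(θ₂−θ₃) / [r₄ sin(θ₄−θ₃)].
Numerator sine = +0.88620; denominator sine = +0.99961.
Result = 0.0575·6.67·(+0.88620) / (0.1682·(+0.99961)) = +2.0215 rad/s; magnitude 2.0215 rad/s.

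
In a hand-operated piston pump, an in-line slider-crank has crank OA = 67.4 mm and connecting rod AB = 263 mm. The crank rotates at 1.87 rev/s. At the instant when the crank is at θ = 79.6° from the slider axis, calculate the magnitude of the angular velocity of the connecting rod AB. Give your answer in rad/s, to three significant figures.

0.562

ω = 11.75 rad/s (converted from 1.87 rev/s).
The rod makes angle φ with the slider axis where L sinφ = r sinθ; differentiating, L cosφ·φ̇ = r ω cosθ.
L cosφ = √(L² − r² sin²θ) = 0.25451 m.
|ω_rod| = r ω |cosθ| / √(L² − r² sin²θ) = 0.0674·11.75·0.18052/0.25451 = 0.5617 rad/s.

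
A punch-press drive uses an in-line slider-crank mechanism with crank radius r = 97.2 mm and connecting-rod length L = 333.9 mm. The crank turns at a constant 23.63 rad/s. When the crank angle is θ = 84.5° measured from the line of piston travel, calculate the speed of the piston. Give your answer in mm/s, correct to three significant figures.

2350

ω = 23.63 rad/s
For an in-line slider-crank, x = r cosθ + √(L² − r² sin²θ), so v = −rω sinθ·[1 + r cosθ/√(L² − r² sin²θ)].
With r = 0.0972 m, L = 0.3339 m, θ = 84.5°: √(L² − r² sin²θ) = 0.31957 m.
v = −0.0972·23.63·0.99540·[1 + 0.0972·0.09585/0.31957] = -2.3529 m/s.
|v| = 2.3529 m/s = 2352.9 mm/s.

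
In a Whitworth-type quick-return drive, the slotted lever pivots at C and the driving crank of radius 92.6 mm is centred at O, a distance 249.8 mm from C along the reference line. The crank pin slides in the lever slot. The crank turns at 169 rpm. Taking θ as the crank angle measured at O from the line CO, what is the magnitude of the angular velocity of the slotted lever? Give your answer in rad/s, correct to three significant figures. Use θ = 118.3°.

ω = 17.7 rad/s (from 169 rpm).
Crank pin A relative to C: A = (d + r cosθ, r sinθ); lever angle φ = atan2(r sinθ, d + r cosθ).
Differentiating tanφ: φ̇ = rω(d cosθ + r)/(d² + r² + 2dr cosθ).
d² + r² + 2dr cosθ = |CA|² = 0.0490421 m²;  d cosθ + r = -0.025827 m.
|ω_lever| = |0.0926·17.7·-0.025827| / 0.0490421 = 0.86305 rad/s.

0.863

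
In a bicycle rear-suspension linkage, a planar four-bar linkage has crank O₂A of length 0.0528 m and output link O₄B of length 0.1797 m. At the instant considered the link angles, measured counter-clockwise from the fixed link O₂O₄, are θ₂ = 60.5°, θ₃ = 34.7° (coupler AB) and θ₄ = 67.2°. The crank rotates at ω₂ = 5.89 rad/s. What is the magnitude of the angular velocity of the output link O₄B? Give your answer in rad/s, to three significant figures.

1.40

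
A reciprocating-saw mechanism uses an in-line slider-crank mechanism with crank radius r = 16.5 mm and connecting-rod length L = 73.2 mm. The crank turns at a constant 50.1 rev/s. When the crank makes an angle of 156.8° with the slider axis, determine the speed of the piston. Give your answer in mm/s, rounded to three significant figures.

1620

ω = 2π·50.1 = 314.8 rad/s
For an in-line slider-crank, x = r cosθ + √(L² − r² sin²θ), so v = −rω sinθ·[1 + r cosθ/√(L² − r² sin²θ)].
With r = 0.0165 m, L = 0.0732 m, θ = 156.8°: √(L² − r² sin²θ) = 0.072911 m.
v = −0.0165·314.8·0.39394·[1 + 0.0165·-0.91914/0.072911] = -1.6205 m/s.
|v| = 1.6205 m/s = 1620.5 mm/s.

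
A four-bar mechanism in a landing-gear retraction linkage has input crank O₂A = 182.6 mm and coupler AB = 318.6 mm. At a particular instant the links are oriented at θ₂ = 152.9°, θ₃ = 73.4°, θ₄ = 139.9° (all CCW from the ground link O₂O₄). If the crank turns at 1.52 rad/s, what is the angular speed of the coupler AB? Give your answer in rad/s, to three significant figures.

ω₂ = 1.52 rad/s
Differentiating the loop-closure r₂e^{iθ₂}+r₃e^{iθ₃}=r₁+r₄e^{iθ₄} gives r₂ω₂e^{iθ₂}+r₃ω₃e^{iθ₃}=r₄ω₄e^{iθ₄}.
Eliminating the other unknown: ω₃ = r₂ω₂ sin(θ₄−θ₂) / [r₃ sin(θ₃−θ₄)].
Numerator sine = -0.22495; denominator sine = -0.91706.
Result = 0.1826·1.52·(-0.22495) / (0.3186·(-0.91706)) = +0.21369 rad/s; magnitude 0.21369 rad/s.

0.214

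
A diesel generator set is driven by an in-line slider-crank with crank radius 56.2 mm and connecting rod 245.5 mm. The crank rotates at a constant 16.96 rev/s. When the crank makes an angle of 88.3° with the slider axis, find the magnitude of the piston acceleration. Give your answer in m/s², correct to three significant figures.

ω = 2π·17 = 106.6 rad/s
x(θ) = r cosθ + √(L² − r² sin²θ); with ω constant, a = ω²·d²x/dθ².
d²x/dθ² = −r cosθ − r²(cos2θ)/√u − r⁴ sin²2θ/(4u^{3/2}),  u = L² − r² sin²θ = 0.0571146 m².
Substituting r = 0.0562 m, L = 0.2455 m, θ = 88.3°: d²x/dθ² = +0.011525 m.
a = ω²·d²x/dθ² = (106.6)²·(+0.011525) = +130.87 m/s²;  |a| = 130.87 m/s².

131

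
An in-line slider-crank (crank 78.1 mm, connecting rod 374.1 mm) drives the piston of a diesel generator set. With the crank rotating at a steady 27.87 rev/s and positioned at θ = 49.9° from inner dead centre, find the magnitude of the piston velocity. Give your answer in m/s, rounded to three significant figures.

11.9

ω = 2π·27.9 = 175.1 rad/s
For an in-line slider-crank, x = r cosθ + √(L² − r² sin²θ), so v = −rω sinθ·[1 + r cosθ/√(L² − r² sin²θ)].
With r = 0.0781 m, L = 0.3741 m, θ = 49.9°: √(L² − r² sin²θ) = 0.3693 m.
v = −0.0781·175.1·0.76492·[1 + 0.0781·0.64412/0.3693] = -11.886 m/s.
|v| = 11.886 m/s.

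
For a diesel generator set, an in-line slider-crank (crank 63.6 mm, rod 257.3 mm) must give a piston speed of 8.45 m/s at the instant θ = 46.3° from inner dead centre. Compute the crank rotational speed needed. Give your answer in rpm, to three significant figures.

1500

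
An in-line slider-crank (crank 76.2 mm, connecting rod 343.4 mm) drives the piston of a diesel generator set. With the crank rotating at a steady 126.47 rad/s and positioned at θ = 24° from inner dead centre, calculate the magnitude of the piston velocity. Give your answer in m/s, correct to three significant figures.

4.72

ω = 126.5 rad/s
For an in-line slider-crank, x = r cosθ + √(L² − r² sin²θ), so v = −rω sinθ·[1 + r cosθ/√(L² − r² sin²θ)].
With r = 0.0762 m, L = 0.3434 m, θ = 24°: √(L² − r² sin²θ) = 0.342 m.
v = −0.0762·126.5·0.40674·[1 + 0.0762·0.91355/0.342] = -4.7176 m/s.
|v| = 4.7176 m/s.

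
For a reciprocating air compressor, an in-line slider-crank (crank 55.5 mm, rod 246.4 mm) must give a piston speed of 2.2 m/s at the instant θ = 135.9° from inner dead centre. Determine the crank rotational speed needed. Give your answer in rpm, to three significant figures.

For an in-line slider-crank, |v_piston| = rω|sinθ|·[1 + r cosθ/√(L² − r² sin²θ)].
With r = 0.0555 m, L = 0.2464 m, θ = 135.9°: the bracketed kinematic factor |dx/dθ| = 0.032298 m.
ω = v/|dx/dθ| = 2.2/0.032298 = 68.117 rad/s.
N = 60ω/(2π) = 650.47 rpm.

650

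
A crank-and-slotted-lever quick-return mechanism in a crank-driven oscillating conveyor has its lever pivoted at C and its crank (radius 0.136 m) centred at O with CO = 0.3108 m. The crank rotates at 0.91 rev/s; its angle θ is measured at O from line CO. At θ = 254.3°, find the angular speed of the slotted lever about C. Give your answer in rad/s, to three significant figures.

0.438

ω = 5.718 rad/s (from 0.91 rev/s).
Crank pin A relative to C: A = (d + r cosθ, r sinθ); lever angle φ = atan2(r sinθ, d + r cosθ).
Differentiating tanφ: φ̇ = rω(d cosθ + r)/(d² + r² + 2dr cosθ).
d² + r² + 2dr cosθ = |CA|² = 0.0922167 m²;  d cosθ + r = +0.051897 m.
|ω_lever| = |0.136·5.718·+0.051897| / 0.0922167 = 0.43762 rad/s.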